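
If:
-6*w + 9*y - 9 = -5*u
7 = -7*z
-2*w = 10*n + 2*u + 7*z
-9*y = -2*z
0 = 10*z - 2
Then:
No Solution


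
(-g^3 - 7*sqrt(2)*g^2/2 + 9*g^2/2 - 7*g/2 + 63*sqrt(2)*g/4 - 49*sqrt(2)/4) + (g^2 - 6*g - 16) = -g^3 - 7*sqrt(2)*g^2/2 + 11*g^2/2 - 19*g/2 + 63*sqrt(2)*g/4 - 49*sqrt(2)/4 - 16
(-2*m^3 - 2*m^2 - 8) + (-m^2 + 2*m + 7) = -2*m^3 - 3*m^2 + 2*m - 1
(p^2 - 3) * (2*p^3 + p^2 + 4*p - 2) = 2*p^5 + p^4 - 2*p^3 - 5*p^2 - 12*p + 6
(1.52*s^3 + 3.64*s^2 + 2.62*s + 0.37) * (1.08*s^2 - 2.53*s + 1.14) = 1.6416*s^5 + 0.0856000000000008*s^4 - 4.6468*s^3 - 2.0794*s^2 + 2.0507*s + 0.4218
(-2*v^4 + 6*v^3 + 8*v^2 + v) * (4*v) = -8*v^5 + 24*v^4 + 32*v^3 + 4*v^2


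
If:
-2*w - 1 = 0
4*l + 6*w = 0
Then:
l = 3/4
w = -1/2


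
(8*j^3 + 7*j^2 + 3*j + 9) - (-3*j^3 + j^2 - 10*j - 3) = 11*j^3 + 6*j^2 + 13*j + 12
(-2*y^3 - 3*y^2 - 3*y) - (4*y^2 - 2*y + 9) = -2*y^3 - 7*y^2 - y - 9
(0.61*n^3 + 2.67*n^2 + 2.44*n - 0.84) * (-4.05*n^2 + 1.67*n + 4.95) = -2.4705*n^5 - 9.7948*n^4 - 2.4036*n^3 + 20.6933*n^2 + 10.6752*n - 4.158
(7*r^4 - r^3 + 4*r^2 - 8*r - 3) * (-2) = -14*r^4 + 2*r^3 - 8*r^2 + 16*r + 6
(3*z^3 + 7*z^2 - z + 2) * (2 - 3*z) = -9*z^4 - 15*z^3 + 17*z^2 - 8*z + 4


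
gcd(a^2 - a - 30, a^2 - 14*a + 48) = a - 6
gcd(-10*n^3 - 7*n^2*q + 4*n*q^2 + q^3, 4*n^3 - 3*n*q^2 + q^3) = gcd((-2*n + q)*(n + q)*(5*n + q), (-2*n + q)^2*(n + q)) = -2*n^2 - n*q + q^2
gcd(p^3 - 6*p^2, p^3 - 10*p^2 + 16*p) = p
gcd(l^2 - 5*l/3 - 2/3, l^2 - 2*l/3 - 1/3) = l + 1/3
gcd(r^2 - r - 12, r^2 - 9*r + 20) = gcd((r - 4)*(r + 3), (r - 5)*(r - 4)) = r - 4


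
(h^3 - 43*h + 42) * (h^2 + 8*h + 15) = h^5 + 8*h^4 - 28*h^3 - 302*h^2 - 309*h + 630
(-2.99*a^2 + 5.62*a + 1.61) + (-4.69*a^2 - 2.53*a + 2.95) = -7.68*a^2 + 3.09*a + 4.56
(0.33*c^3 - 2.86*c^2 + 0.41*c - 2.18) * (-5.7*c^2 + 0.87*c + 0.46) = -1.881*c^5 + 16.5891*c^4 - 4.6734*c^3 + 11.4671*c^2 - 1.708*c - 1.0028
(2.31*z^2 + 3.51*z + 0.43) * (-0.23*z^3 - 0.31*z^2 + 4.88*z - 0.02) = -0.5313*z^5 - 1.5234*z^4 + 10.0858*z^3 + 16.9493*z^2 + 2.0282*z - 0.0086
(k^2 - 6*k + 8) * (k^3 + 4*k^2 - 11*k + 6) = k^5 - 2*k^4 - 27*k^3 + 104*k^2 - 124*k + 48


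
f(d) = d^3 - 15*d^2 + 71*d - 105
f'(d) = 3*d^2 - 30*d + 71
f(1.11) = -43.30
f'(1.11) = 41.40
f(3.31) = 1.93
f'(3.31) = 4.57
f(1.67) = -23.61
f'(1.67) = 29.27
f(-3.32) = -542.65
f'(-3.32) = 203.67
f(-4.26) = -756.98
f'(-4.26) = 253.24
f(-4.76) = -890.67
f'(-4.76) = 281.77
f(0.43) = -77.16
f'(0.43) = 58.65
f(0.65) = -64.91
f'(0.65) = 52.77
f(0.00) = -105.00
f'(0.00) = 71.00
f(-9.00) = -2688.00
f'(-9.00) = 584.00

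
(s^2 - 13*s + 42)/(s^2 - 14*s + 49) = (s - 6)/(s - 7)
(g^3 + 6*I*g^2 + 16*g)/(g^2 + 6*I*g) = (g^2 + 6*I*g + 16)/(g + 6*I)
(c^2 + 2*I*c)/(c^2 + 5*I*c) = (c + 2*I)/(c + 5*I)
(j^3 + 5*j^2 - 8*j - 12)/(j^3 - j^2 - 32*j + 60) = (j + 1)/(j - 5)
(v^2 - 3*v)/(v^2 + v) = (v - 3)/(v + 1)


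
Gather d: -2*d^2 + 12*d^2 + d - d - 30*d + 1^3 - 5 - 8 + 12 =10*d^2 - 30*d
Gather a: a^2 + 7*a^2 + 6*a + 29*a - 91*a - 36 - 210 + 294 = 8*a^2 - 56*a + 48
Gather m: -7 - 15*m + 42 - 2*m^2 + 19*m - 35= -2*m^2 + 4*m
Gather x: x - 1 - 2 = x - 3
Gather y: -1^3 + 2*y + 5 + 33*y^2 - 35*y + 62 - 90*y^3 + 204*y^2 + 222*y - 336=-90*y^3 + 237*y^2 + 189*y - 270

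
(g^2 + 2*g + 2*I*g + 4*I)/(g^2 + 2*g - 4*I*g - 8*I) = (g + 2*I)/(g - 4*I)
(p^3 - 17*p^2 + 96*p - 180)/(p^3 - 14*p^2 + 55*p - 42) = (p^2 - 11*p + 30)/(p^2 - 8*p + 7)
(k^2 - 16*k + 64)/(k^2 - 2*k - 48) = (k - 8)/(k + 6)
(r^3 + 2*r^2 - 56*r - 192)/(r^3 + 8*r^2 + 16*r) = (r^2 - 2*r - 48)/(r*(r + 4))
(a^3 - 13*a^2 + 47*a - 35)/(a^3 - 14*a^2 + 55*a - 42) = (a - 5)/(a - 6)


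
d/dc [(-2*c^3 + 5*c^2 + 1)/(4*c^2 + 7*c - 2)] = (-8*c^4 - 28*c^3 + 47*c^2 - 28*c - 7)/(16*c^4 + 56*c^3 + 33*c^2 - 28*c + 4)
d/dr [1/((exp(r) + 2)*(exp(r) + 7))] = (-2*exp(r) - 9)*exp(r)/(exp(4*r) + 18*exp(3*r) + 109*exp(2*r) + 252*exp(r) + 196)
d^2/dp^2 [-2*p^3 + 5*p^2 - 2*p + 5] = 10 - 12*p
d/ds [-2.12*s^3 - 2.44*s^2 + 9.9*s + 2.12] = -6.36*s^2 - 4.88*s + 9.9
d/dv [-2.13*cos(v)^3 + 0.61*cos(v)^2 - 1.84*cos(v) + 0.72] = (6.39*cos(v)^2 - 1.22*cos(v) + 1.84)*sin(v)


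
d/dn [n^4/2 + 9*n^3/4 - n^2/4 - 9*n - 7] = 2*n^3 + 27*n^2/4 - n/2 - 9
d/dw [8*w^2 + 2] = 16*w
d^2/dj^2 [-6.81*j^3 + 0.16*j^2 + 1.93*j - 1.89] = 0.32 - 40.86*j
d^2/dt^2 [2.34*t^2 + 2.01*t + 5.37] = 4.68000000000000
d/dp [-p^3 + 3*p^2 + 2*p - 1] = -3*p^2 + 6*p + 2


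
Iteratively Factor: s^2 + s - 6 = (s + 3)*(s - 2)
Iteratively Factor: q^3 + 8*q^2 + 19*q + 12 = (q + 3)*(q^2 + 5*q + 4) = (q + 3)*(q + 4)*(q + 1)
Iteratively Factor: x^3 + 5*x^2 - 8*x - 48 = (x + 4)*(x^2 + x - 12) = (x - 3)*(x + 4)*(x + 4)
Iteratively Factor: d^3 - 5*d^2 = (d - 5)*(d^2) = d*(d - 5)*(d)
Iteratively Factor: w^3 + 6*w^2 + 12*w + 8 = (w + 2)*(w^2 + 4*w + 4) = (w + 2)^2*(w + 2)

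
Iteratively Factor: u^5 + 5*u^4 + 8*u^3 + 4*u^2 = (u)*(u^4 + 5*u^3 + 8*u^2 + 4*u) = u*(u + 2)*(u^3 + 3*u^2 + 2*u) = u*(u + 1)*(u + 2)*(u^2 + 2*u) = u*(u + 1)*(u + 2)^2*(u)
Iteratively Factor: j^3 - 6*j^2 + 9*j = (j - 3)*(j^2 - 3*j) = (j - 3)^2*(j)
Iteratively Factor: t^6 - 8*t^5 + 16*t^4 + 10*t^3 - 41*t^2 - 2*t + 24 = (t - 2)*(t^5 - 6*t^4 + 4*t^3 + 18*t^2 - 5*t - 12) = (t - 2)*(t + 1)*(t^4 - 7*t^3 + 11*t^2 + 7*t - 12) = (t - 3)*(t - 2)*(t + 1)*(t^3 - 4*t^2 - t + 4) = (t - 3)*(t - 2)*(t - 1)*(t + 1)*(t^2 - 3*t - 4) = (t - 4)*(t - 3)*(t - 2)*(t - 1)*(t + 1)*(t + 1)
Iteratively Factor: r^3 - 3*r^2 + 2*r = (r - 1)*(r^2 - 2*r) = r*(r - 1)*(r - 2)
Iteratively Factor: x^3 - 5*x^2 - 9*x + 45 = (x - 5)*(x^2 - 9) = (x - 5)*(x + 3)*(x - 3)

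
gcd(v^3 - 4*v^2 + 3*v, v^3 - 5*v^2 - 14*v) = v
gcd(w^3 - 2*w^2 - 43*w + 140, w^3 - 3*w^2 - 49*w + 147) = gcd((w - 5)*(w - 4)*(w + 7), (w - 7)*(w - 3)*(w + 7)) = w + 7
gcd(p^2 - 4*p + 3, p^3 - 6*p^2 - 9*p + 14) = p - 1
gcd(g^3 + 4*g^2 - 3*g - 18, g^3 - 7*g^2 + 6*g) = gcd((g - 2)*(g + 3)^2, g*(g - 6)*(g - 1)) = 1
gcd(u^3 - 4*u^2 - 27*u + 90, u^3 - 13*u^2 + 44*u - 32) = 1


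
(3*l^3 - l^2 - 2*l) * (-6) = -18*l^3 + 6*l^2 + 12*l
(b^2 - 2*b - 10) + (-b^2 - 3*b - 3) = -5*b - 13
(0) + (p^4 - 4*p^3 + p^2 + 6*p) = p^4 - 4*p^3 + p^2 + 6*p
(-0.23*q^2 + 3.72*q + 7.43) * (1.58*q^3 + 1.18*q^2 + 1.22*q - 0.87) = -0.3634*q^5 + 5.6062*q^4 + 15.8484*q^3 + 13.5059*q^2 + 5.8282*q - 6.4641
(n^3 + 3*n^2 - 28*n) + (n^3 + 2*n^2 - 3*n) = 2*n^3 + 5*n^2 - 31*n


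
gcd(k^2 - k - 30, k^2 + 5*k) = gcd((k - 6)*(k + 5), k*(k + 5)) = k + 5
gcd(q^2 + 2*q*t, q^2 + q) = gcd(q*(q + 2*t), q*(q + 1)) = q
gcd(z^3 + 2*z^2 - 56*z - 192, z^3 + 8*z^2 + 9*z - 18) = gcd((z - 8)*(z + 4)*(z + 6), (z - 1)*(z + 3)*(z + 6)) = z + 6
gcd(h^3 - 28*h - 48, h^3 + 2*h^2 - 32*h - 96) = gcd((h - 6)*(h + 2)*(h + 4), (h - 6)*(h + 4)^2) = h^2 - 2*h - 24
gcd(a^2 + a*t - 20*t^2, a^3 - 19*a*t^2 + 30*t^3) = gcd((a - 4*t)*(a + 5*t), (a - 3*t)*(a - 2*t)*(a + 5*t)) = a + 5*t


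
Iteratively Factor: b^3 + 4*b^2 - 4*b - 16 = (b - 2)*(b^2 + 6*b + 8) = (b - 2)*(b + 2)*(b + 4)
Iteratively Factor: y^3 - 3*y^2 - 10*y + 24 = (y + 3)*(y^2 - 6*y + 8) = (y - 2)*(y + 3)*(y - 4)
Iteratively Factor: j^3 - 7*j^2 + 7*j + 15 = (j - 3)*(j^2 - 4*j - 5) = (j - 5)*(j - 3)*(j + 1)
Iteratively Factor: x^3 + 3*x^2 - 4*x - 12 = (x + 2)*(x^2 + x - 6) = (x + 2)*(x + 3)*(x - 2)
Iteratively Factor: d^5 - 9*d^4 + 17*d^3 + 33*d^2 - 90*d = (d)*(d^4 - 9*d^3 + 17*d^2 + 33*d - 90) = d*(d - 5)*(d^3 - 4*d^2 - 3*d + 18) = d*(d - 5)*(d + 2)*(d^2 - 6*d + 9) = d*(d - 5)*(d - 3)*(d + 2)*(d - 3)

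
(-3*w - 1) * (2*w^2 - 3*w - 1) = -6*w^3 + 7*w^2 + 6*w + 1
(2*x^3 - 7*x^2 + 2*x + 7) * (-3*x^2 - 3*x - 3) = -6*x^5 + 15*x^4 + 9*x^3 - 6*x^2 - 27*x - 21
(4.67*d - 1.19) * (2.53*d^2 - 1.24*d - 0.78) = 11.8151*d^3 - 8.8015*d^2 - 2.167*d + 0.9282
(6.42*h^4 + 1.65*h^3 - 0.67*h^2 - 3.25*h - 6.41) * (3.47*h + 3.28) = 22.2774*h^5 + 26.7831*h^4 + 3.0871*h^3 - 13.4751*h^2 - 32.9027*h - 21.0248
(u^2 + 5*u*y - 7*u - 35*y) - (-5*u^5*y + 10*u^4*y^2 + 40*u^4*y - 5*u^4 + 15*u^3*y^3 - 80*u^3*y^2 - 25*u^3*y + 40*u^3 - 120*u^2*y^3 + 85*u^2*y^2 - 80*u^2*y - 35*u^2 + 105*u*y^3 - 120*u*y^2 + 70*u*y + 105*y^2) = 5*u^5*y - 10*u^4*y^2 - 40*u^4*y + 5*u^4 - 15*u^3*y^3 + 80*u^3*y^2 + 25*u^3*y - 40*u^3 + 120*u^2*y^3 - 85*u^2*y^2 + 80*u^2*y + 36*u^2 - 105*u*y^3 + 120*u*y^2 - 65*u*y - 7*u - 105*y^2 - 35*y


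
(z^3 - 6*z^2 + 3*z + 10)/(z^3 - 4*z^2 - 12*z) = (-z^3 + 6*z^2 - 3*z - 10)/(z*(-z^2 + 4*z + 12))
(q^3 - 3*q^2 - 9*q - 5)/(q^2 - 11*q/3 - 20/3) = 3*(q^2 + 2*q + 1)/(3*q + 4)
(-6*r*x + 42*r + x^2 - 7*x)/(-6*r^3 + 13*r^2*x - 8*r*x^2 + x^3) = (x - 7)/(r^2 - 2*r*x + x^2)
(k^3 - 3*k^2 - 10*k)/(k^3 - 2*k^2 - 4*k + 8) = k*(k - 5)/(k^2 - 4*k + 4)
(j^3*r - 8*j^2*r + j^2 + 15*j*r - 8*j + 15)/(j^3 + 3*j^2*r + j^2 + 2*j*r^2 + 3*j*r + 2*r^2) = (j^3*r - 8*j^2*r + j^2 + 15*j*r - 8*j + 15)/(j^3 + 3*j^2*r + j^2 + 2*j*r^2 + 3*j*r + 2*r^2)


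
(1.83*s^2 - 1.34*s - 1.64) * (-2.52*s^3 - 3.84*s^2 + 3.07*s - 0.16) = -4.6116*s^5 - 3.6504*s^4 + 14.8965*s^3 + 1.891*s^2 - 4.8204*s + 0.2624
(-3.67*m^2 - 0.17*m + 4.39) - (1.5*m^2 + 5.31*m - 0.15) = -5.17*m^2 - 5.48*m + 4.54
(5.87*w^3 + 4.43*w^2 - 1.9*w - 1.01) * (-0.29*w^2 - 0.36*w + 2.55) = -1.7023*w^5 - 3.3979*w^4 + 13.9247*w^3 + 12.2734*w^2 - 4.4814*w - 2.5755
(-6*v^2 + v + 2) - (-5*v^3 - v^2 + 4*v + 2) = 5*v^3 - 5*v^2 - 3*v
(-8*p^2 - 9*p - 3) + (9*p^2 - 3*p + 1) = p^2 - 12*p - 2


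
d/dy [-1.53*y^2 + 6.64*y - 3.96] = 6.64 - 3.06*y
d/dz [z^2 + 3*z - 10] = 2*z + 3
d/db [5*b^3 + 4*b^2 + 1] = b*(15*b + 8)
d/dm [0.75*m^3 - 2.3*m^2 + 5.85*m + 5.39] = 2.25*m^2 - 4.6*m + 5.85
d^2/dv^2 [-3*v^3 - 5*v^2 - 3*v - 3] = -18*v - 10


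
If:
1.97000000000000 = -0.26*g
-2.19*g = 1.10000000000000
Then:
No Solution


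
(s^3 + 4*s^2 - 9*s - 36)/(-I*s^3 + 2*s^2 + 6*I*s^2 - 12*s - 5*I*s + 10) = I*(s^3 + 4*s^2 - 9*s - 36)/(s^3 + 2*s^2*(-3 + I) + s*(5 - 12*I) + 10*I)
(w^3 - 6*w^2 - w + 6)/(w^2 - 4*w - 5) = (w^2 - 7*w + 6)/(w - 5)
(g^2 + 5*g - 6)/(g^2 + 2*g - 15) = (g^2 + 5*g - 6)/(g^2 + 2*g - 15)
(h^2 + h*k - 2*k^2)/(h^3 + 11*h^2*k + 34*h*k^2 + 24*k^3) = (h^2 + h*k - 2*k^2)/(h^3 + 11*h^2*k + 34*h*k^2 + 24*k^3)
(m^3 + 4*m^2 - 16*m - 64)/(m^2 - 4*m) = m + 8 + 16/m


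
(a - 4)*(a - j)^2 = a^3 - 2*a^2*j - 4*a^2 + a*j^2 + 8*a*j - 4*j^2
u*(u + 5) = u^2 + 5*u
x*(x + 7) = x^2 + 7*x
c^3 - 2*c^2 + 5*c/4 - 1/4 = (c - 1)*(c - 1/2)^2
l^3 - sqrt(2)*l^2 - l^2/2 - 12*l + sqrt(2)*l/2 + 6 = (l - 1/2)*(l - 3*sqrt(2))*(l + 2*sqrt(2))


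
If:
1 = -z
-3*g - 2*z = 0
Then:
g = 2/3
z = -1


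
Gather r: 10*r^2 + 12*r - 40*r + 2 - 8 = 10*r^2 - 28*r - 6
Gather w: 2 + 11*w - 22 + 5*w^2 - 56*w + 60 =5*w^2 - 45*w + 40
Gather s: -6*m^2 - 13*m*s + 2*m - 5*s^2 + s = -6*m^2 + 2*m - 5*s^2 + s*(1 - 13*m)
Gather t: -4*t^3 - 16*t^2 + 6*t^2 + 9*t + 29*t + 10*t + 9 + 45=-4*t^3 - 10*t^2 + 48*t + 54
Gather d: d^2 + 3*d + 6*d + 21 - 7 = d^2 + 9*d + 14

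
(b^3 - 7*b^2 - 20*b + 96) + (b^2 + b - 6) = b^3 - 6*b^2 - 19*b + 90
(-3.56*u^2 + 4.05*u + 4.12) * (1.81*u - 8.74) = -6.4436*u^3 + 38.4449*u^2 - 27.9398*u - 36.0088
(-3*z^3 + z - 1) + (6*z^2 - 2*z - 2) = -3*z^3 + 6*z^2 - z - 3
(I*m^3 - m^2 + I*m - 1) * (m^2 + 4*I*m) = I*m^5 - 5*m^4 - 3*I*m^3 - 5*m^2 - 4*I*m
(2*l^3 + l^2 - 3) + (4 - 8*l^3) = -6*l^3 + l^2 + 1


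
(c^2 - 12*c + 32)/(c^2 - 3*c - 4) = (c - 8)/(c + 1)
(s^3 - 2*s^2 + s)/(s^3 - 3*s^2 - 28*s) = (-s^2 + 2*s - 1)/(-s^2 + 3*s + 28)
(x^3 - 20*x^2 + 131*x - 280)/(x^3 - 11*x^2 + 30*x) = (x^2 - 15*x + 56)/(x*(x - 6))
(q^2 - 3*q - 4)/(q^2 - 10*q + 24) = (q + 1)/(q - 6)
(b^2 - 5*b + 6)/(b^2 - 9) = (b - 2)/(b + 3)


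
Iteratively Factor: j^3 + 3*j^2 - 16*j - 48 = (j + 4)*(j^2 - j - 12) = (j + 3)*(j + 4)*(j - 4)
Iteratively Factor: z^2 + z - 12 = (z - 3)*(z + 4)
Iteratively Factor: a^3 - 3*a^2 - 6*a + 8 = (a - 1)*(a^2 - 2*a - 8) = (a - 4)*(a - 1)*(a + 2)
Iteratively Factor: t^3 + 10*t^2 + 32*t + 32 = (t + 4)*(t^2 + 6*t + 8) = (t + 4)^2*(t + 2)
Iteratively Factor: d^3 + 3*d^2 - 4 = (d + 2)*(d^2 + d - 2) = (d + 2)^2*(d - 1)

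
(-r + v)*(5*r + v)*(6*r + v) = -30*r^3 + 19*r^2*v + 10*r*v^2 + v^3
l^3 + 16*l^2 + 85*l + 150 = (l + 5)^2*(l + 6)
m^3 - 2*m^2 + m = m*(m - 1)^2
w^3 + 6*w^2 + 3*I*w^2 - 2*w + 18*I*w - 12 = (w + 6)*(w + I)*(w + 2*I)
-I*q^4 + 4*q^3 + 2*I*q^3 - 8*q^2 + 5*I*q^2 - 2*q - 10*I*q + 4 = (q - 2)*(q + I)*(q + 2*I)*(-I*q + 1)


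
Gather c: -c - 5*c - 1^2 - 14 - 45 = -6*c - 60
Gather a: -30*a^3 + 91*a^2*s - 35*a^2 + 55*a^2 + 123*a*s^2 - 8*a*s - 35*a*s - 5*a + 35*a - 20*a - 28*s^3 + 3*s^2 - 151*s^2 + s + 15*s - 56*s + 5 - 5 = -30*a^3 + a^2*(91*s + 20) + a*(123*s^2 - 43*s + 10) - 28*s^3 - 148*s^2 - 40*s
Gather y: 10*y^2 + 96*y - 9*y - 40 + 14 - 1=10*y^2 + 87*y - 27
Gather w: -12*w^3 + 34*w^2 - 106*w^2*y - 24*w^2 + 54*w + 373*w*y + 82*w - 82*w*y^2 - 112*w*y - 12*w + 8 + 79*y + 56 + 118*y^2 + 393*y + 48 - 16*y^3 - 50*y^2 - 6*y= -12*w^3 + w^2*(10 - 106*y) + w*(-82*y^2 + 261*y + 124) - 16*y^3 + 68*y^2 + 466*y + 112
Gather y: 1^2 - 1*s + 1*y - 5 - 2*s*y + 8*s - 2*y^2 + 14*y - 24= 7*s - 2*y^2 + y*(15 - 2*s) - 28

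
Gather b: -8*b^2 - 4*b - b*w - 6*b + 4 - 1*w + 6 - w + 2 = -8*b^2 + b*(-w - 10) - 2*w + 12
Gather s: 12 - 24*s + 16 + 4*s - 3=25 - 20*s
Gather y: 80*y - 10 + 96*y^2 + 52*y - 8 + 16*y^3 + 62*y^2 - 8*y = 16*y^3 + 158*y^2 + 124*y - 18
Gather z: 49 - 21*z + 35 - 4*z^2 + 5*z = -4*z^2 - 16*z + 84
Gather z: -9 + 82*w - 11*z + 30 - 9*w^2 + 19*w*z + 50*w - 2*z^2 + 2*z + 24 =-9*w^2 + 132*w - 2*z^2 + z*(19*w - 9) + 45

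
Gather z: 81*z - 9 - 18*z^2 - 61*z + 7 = -18*z^2 + 20*z - 2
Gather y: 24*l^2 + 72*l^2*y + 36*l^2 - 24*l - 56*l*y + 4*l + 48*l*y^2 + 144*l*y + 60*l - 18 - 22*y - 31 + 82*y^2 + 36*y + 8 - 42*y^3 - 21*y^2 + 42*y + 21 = 60*l^2 + 40*l - 42*y^3 + y^2*(48*l + 61) + y*(72*l^2 + 88*l + 56) - 20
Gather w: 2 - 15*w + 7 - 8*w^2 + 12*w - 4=-8*w^2 - 3*w + 5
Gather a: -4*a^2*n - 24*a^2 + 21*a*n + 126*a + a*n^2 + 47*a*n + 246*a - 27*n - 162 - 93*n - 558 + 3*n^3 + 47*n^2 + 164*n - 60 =a^2*(-4*n - 24) + a*(n^2 + 68*n + 372) + 3*n^3 + 47*n^2 + 44*n - 780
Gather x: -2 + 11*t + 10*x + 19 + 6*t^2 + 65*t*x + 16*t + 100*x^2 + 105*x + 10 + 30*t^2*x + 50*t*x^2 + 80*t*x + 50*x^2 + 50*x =6*t^2 + 27*t + x^2*(50*t + 150) + x*(30*t^2 + 145*t + 165) + 27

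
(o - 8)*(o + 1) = o^2 - 7*o - 8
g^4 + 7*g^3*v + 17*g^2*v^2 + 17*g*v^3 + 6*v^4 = (g + v)^2*(g + 2*v)*(g + 3*v)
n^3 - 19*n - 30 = (n - 5)*(n + 2)*(n + 3)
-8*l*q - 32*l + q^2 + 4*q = (-8*l + q)*(q + 4)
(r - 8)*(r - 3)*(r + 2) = r^3 - 9*r^2 + 2*r + 48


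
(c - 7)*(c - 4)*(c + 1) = c^3 - 10*c^2 + 17*c + 28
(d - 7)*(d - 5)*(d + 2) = d^3 - 10*d^2 + 11*d + 70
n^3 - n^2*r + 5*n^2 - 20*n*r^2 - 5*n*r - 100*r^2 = (n + 5)*(n - 5*r)*(n + 4*r)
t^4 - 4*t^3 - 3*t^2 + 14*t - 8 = (t - 4)*(t - 1)^2*(t + 2)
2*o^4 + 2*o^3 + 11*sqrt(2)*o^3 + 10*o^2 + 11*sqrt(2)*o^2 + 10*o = o*(o + 5*sqrt(2))*(sqrt(2)*o + 1)*(sqrt(2)*o + sqrt(2))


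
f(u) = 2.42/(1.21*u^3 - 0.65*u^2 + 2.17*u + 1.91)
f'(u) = 2.42*(-3.63*u^2 + 1.3*u - 2.17)/(1.21*u^3 - 0.65*u^2 + 2.17*u + 1.91)^2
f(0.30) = 0.95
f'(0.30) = -0.79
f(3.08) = 0.06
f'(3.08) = -0.06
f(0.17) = 1.07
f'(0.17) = -0.97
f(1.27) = 0.40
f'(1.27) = -0.42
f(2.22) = 0.14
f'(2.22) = -0.15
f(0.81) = 0.62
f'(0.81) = -0.56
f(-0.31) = 2.13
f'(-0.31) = -5.45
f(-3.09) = -0.05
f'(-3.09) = -0.05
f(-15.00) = -0.00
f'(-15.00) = -0.00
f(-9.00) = -0.00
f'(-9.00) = -0.00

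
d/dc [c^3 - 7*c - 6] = 3*c^2 - 7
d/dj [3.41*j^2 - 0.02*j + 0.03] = 6.82*j - 0.02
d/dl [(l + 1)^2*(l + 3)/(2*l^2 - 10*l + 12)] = (l^4 - 10*l^3 - 14*l^2 + 54*l + 57)/(2*(l^4 - 10*l^3 + 37*l^2 - 60*l + 36))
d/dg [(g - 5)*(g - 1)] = 2*g - 6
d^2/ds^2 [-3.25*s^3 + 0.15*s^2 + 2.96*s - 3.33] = 0.3 - 19.5*s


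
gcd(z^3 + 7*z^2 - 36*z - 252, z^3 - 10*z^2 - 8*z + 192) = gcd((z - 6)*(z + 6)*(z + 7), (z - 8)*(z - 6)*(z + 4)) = z - 6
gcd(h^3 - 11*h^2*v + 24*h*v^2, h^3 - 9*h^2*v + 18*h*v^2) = -h^2 + 3*h*v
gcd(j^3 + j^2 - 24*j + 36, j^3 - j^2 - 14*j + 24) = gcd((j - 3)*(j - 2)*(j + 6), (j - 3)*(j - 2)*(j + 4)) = j^2 - 5*j + 6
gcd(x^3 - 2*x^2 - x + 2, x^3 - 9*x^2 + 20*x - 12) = x^2 - 3*x + 2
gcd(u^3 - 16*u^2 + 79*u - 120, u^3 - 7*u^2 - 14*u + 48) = u - 8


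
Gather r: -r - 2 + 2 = -r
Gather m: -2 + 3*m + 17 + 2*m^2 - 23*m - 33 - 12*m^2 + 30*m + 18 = -10*m^2 + 10*m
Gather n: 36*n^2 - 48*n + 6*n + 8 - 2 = 36*n^2 - 42*n + 6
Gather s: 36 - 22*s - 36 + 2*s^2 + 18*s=2*s^2 - 4*s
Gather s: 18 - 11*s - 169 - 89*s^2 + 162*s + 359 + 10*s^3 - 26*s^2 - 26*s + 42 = 10*s^3 - 115*s^2 + 125*s + 250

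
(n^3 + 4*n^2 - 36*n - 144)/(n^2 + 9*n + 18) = (n^2 - 2*n - 24)/(n + 3)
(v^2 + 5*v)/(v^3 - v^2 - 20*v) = (v + 5)/(v^2 - v - 20)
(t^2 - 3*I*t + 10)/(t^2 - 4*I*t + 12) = (t - 5*I)/(t - 6*I)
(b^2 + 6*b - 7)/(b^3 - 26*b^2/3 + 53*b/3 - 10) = 3*(b + 7)/(3*b^2 - 23*b + 30)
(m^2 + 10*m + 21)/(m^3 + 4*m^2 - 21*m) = (m + 3)/(m*(m - 3))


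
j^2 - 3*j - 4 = (j - 4)*(j + 1)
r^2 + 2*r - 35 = (r - 5)*(r + 7)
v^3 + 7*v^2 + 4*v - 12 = (v - 1)*(v + 2)*(v + 6)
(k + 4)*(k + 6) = k^2 + 10*k + 24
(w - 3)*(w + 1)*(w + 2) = w^3 - 7*w - 6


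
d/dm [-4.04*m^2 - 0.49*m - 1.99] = -8.08*m - 0.49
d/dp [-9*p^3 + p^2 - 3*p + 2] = -27*p^2 + 2*p - 3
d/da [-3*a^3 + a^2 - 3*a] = -9*a^2 + 2*a - 3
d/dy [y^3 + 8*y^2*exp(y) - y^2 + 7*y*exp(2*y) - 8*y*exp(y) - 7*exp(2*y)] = 8*y^2*exp(y) + 3*y^2 + 14*y*exp(2*y) + 8*y*exp(y) - 2*y - 7*exp(2*y) - 8*exp(y)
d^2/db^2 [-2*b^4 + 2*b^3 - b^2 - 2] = -24*b^2 + 12*b - 2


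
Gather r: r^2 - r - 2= r^2 - r - 2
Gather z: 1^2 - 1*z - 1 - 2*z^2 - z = -2*z^2 - 2*z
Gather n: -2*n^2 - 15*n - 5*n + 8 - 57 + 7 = -2*n^2 - 20*n - 42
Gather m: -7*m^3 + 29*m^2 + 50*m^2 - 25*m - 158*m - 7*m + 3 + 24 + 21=-7*m^3 + 79*m^2 - 190*m + 48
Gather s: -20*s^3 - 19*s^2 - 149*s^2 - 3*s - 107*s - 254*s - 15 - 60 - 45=-20*s^3 - 168*s^2 - 364*s - 120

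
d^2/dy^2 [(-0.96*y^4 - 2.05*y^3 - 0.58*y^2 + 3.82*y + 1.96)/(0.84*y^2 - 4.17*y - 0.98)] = (-1.354752*y^6 + 20.176128*y^5 - 95.418432*y^4 - 136.11225*y^3 - 55.895868*y^2 - 34.138104*y + 39.055744)/(0.592704*y^6 - 8.827056*y^5 + 41.745564*y^4 - 51.915249*y^3 - 48.703158*y^2 - 12.014604*y - 0.941192)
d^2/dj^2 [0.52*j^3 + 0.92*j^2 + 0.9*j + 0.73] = 3.12*j + 1.84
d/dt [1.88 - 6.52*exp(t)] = -6.52*exp(t)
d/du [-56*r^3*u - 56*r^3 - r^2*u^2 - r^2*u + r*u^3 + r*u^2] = r*(-56*r^2 - 2*r*u - r + 3*u^2 + 2*u)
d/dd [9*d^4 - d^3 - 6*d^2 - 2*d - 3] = 36*d^3 - 3*d^2 - 12*d - 2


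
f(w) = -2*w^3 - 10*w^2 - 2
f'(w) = -6*w^2 - 20*w = 2*w*(-3*w - 10)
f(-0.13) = -2.16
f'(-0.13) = 2.50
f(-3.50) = -38.75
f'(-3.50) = -3.50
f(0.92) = -12.02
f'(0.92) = -23.48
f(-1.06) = -10.85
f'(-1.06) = 14.46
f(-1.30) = -14.51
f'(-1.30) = 15.86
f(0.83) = -10.03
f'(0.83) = -20.73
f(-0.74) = -6.67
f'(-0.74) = 11.51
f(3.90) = -272.74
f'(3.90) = -169.26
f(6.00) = -794.00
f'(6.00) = -336.00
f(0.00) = -2.00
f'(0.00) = 0.00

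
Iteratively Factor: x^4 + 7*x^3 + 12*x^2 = (x)*(x^3 + 7*x^2 + 12*x) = x*(x + 3)*(x^2 + 4*x) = x^2*(x + 3)*(x + 4)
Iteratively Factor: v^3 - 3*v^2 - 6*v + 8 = (v + 2)*(v^2 - 5*v + 4) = (v - 4)*(v + 2)*(v - 1)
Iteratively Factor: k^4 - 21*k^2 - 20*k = (k - 5)*(k^3 + 5*k^2 + 4*k) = k*(k - 5)*(k^2 + 5*k + 4) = k*(k - 5)*(k + 1)*(k + 4)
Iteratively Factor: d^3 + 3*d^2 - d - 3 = (d - 1)*(d^2 + 4*d + 3) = (d - 1)*(d + 3)*(d + 1)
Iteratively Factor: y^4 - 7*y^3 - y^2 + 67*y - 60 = (y - 1)*(y^3 - 6*y^2 - 7*y + 60) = (y - 5)*(y - 1)*(y^2 - y - 12) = (y - 5)*(y - 4)*(y - 1)*(y + 3)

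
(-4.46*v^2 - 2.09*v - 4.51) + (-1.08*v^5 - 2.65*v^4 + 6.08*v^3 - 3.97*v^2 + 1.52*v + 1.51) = -1.08*v^5 - 2.65*v^4 + 6.08*v^3 - 8.43*v^2 - 0.57*v - 3.0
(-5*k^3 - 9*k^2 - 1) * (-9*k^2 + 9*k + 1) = 45*k^5 + 36*k^4 - 86*k^3 - 9*k - 1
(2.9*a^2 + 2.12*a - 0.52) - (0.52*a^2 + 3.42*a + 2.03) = 2.38*a^2 - 1.3*a - 2.55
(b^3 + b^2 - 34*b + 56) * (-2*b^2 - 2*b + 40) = -2*b^5 - 4*b^4 + 106*b^3 - 4*b^2 - 1472*b + 2240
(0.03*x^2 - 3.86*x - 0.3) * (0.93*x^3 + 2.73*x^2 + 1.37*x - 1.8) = 0.0279*x^5 - 3.5079*x^4 - 10.7757*x^3 - 6.1612*x^2 + 6.537*x + 0.54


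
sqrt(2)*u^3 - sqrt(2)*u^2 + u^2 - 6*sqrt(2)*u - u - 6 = (u - 3)*(u + 2)*(sqrt(2)*u + 1)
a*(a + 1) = a^2 + a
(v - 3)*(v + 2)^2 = v^3 + v^2 - 8*v - 12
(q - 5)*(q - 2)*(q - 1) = q^3 - 8*q^2 + 17*q - 10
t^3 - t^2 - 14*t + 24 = (t - 3)*(t - 2)*(t + 4)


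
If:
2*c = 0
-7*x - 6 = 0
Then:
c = 0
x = -6/7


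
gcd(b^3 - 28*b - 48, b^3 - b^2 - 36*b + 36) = b - 6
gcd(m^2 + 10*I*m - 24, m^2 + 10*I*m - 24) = m^2 + 10*I*m - 24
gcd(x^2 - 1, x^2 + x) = x + 1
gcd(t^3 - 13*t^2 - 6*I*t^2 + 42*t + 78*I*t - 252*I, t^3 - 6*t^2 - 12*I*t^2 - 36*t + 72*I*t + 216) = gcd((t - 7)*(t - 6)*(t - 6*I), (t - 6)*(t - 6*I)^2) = t^2 + t*(-6 - 6*I) + 36*I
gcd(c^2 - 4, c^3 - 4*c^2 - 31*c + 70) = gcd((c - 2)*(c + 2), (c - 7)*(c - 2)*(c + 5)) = c - 2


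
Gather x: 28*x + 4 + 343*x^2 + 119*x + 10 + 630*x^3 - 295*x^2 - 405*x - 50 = 630*x^3 + 48*x^2 - 258*x - 36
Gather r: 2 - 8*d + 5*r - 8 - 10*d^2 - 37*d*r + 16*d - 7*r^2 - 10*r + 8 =-10*d^2 + 8*d - 7*r^2 + r*(-37*d - 5) + 2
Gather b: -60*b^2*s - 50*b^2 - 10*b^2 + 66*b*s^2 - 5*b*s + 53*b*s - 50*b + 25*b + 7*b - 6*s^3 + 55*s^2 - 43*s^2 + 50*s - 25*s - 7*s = b^2*(-60*s - 60) + b*(66*s^2 + 48*s - 18) - 6*s^3 + 12*s^2 + 18*s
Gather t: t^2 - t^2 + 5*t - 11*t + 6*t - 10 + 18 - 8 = 0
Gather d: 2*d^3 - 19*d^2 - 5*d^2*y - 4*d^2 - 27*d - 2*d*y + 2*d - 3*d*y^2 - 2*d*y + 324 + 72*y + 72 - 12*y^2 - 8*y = 2*d^3 + d^2*(-5*y - 23) + d*(-3*y^2 - 4*y - 25) - 12*y^2 + 64*y + 396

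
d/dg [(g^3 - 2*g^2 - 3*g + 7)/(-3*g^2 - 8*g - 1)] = (-3*g^4 - 16*g^3 + 4*g^2 + 46*g + 59)/(9*g^4 + 48*g^3 + 70*g^2 + 16*g + 1)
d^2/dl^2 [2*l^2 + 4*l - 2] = 4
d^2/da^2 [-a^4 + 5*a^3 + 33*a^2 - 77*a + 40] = -12*a^2 + 30*a + 66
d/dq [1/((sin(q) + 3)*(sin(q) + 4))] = -(2*sin(q) + 7)*cos(q)/((sin(q) + 3)^2*(sin(q) + 4)^2)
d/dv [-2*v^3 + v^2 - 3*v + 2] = -6*v^2 + 2*v - 3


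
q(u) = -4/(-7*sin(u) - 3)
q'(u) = -28*cos(u)/(-7*sin(u) - 3)^2 = -28*cos(u)/(7*sin(u) + 3)^2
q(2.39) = 0.51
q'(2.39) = 0.34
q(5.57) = -2.53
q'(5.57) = -8.49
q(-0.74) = -2.33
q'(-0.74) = -6.99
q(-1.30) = -1.07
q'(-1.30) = -0.53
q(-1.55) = -1.00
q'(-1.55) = -0.04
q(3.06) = 1.12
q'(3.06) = 2.19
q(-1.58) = -1.00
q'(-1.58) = 0.02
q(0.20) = 0.91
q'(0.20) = -1.42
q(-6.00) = 0.81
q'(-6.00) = -1.09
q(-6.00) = 0.81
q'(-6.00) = -1.09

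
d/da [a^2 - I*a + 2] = 2*a - I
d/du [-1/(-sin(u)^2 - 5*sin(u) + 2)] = -(2*sin(u) + 5)*cos(u)/(sin(u)^2 + 5*sin(u) - 2)^2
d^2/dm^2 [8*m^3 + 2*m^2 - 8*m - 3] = 48*m + 4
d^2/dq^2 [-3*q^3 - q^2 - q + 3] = -18*q - 2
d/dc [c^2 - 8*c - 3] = 2*c - 8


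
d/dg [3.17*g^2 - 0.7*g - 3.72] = 6.34*g - 0.7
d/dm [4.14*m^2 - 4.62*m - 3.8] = 8.28*m - 4.62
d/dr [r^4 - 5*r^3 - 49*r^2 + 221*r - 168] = 4*r^3 - 15*r^2 - 98*r + 221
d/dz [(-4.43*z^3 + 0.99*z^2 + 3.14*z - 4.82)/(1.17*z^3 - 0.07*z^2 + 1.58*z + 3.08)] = (-0.8482*z^4 - 21.3464*z^3 - 22.231*z^2 + 5.4236*z + 17.2868)/(1.3689*z^6 - 0.1638*z^5 + 3.7021*z^4 + 6.986*z^3 + 2.0652*z^2 + 9.7328*z + 9.4864)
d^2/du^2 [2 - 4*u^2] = -8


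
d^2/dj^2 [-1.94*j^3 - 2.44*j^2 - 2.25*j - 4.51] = -11.64*j - 4.88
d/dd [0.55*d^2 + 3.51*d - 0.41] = 1.1*d + 3.51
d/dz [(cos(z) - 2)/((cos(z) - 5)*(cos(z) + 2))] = (cos(z)^2 - 4*cos(z) + 16)*sin(z)/((cos(z) - 5)^2*(cos(z) + 2)^2)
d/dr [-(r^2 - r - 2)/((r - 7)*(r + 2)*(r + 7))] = r*(r^3 - 2*r^2 + 41*r + 188)/(r^6 + 4*r^5 - 94*r^4 - 392*r^3 + 2009*r^2 + 9604*r + 9604)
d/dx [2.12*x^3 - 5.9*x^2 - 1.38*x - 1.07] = 6.36*x^2 - 11.8*x - 1.38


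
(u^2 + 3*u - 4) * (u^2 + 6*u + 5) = u^4 + 9*u^3 + 19*u^2 - 9*u - 20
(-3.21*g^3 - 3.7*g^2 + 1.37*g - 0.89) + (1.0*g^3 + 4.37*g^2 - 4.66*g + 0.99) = -2.21*g^3 + 0.67*g^2 - 3.29*g + 0.1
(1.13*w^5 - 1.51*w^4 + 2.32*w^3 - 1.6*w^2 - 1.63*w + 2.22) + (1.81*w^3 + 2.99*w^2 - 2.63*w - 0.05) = 1.13*w^5 - 1.51*w^4 + 4.13*w^3 + 1.39*w^2 - 4.26*w + 2.17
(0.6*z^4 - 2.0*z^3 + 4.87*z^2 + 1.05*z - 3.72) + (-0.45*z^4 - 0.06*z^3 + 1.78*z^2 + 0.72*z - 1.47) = 0.15*z^4 - 2.06*z^3 + 6.65*z^2 + 1.77*z - 5.19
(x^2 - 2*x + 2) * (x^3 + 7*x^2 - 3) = x^5 + 5*x^4 - 12*x^3 + 11*x^2 + 6*x - 6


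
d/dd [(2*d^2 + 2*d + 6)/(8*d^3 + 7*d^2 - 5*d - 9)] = 4*(-4*d^4 - 8*d^3 - 42*d^2 - 30*d + 3)/(64*d^6 + 112*d^5 - 31*d^4 - 214*d^3 - 101*d^2 + 90*d + 81)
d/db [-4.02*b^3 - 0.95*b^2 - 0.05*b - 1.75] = -12.06*b^2 - 1.9*b - 0.05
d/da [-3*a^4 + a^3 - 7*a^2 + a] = -12*a^3 + 3*a^2 - 14*a + 1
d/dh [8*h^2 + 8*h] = 16*h + 8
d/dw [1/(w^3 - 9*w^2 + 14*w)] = (-3*w^2 + 18*w - 14)/(w^2*(w^2 - 9*w + 14)^2)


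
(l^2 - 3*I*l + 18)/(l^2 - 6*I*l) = (l + 3*I)/l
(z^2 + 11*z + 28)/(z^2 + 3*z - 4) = (z + 7)/(z - 1)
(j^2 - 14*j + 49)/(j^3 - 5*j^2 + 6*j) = (j^2 - 14*j + 49)/(j*(j^2 - 5*j + 6))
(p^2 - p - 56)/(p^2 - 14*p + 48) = (p + 7)/(p - 6)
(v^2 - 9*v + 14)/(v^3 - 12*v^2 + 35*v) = (v - 2)/(v*(v - 5))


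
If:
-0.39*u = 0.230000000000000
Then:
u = -0.59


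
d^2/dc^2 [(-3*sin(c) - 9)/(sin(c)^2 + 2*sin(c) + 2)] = 3*(sin(c)^5 + 10*sin(c)^4 + 4*sin(c)^3 - 34*sin(c)^2 - 32*sin(c) - 4)/(sin(c)^2 + 2*sin(c) + 2)^3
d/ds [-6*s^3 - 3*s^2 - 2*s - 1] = -18*s^2 - 6*s - 2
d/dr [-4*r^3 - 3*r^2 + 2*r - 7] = -12*r^2 - 6*r + 2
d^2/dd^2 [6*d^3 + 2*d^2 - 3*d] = 36*d + 4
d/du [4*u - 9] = 4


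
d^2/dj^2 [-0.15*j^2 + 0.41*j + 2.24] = -0.300000000000000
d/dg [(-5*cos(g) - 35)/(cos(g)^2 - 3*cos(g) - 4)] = 5*(sin(g)^2 - 14*cos(g) + 16)*sin(g)/((cos(g) - 4)^2*(cos(g) + 1)^2)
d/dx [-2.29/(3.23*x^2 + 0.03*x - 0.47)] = (14.7934*x + 0.0687)/(3.23*x^2 + 0.03*x - 0.47)^2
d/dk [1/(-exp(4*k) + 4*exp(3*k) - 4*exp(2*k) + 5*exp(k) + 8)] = (4*exp(3*k) - 12*exp(2*k) + 8*exp(k) - 5)*exp(k)/(-exp(4*k) + 4*exp(3*k) - 4*exp(2*k) + 5*exp(k) + 8)^2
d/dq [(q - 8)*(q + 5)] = 2*q - 3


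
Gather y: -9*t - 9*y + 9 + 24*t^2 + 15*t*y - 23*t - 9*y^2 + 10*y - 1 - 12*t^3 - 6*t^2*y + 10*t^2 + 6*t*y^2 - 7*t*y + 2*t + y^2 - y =-12*t^3 + 34*t^2 - 30*t + y^2*(6*t - 8) + y*(-6*t^2 + 8*t) + 8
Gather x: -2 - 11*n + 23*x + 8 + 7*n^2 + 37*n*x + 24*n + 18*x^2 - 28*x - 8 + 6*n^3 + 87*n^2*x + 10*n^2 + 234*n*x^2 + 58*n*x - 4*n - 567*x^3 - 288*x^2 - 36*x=6*n^3 + 17*n^2 + 9*n - 567*x^3 + x^2*(234*n - 270) + x*(87*n^2 + 95*n - 41) - 2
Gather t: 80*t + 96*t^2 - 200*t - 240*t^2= -144*t^2 - 120*t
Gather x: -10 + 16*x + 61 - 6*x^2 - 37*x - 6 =-6*x^2 - 21*x + 45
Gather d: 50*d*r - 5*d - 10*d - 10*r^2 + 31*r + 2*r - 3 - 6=d*(50*r - 15) - 10*r^2 + 33*r - 9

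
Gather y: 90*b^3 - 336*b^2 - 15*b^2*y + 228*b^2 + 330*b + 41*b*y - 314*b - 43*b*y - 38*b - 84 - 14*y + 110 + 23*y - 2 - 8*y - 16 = 90*b^3 - 108*b^2 - 22*b + y*(-15*b^2 - 2*b + 1) + 8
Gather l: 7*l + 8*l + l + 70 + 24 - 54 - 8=16*l + 32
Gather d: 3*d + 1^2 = 3*d + 1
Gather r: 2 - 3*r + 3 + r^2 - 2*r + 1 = r^2 - 5*r + 6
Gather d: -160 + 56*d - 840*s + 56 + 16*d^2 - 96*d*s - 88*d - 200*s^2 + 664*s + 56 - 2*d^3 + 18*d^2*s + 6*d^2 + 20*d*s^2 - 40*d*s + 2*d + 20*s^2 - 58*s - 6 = -2*d^3 + d^2*(18*s + 22) + d*(20*s^2 - 136*s - 30) - 180*s^2 - 234*s - 54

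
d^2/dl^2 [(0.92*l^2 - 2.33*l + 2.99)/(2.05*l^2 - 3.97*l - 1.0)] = (-3.5527136788005e-15*l^4 - 4.60880999999998*l^3 + 86.70885*l^2 - 174.66369*l + 126.849382)/(8.615125*l^6 - 50.051775*l^5 + 84.322035*l^4 - 13.739773*l^3 - 41.1327*l^2 - 11.91*l - 1.0)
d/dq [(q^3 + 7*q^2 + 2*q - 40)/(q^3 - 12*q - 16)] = (-7*q^3 - 14*q^2 + 16*q - 256)/(q^5 - 2*q^4 - 20*q^3 + 8*q^2 + 128*q + 128)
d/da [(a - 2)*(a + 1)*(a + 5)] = 3*a^2 + 8*a - 7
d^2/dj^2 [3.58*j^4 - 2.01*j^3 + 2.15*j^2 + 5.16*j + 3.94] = 42.96*j^2 - 12.06*j + 4.3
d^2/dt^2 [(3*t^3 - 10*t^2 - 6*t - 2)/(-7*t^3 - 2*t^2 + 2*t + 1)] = 2*(532*t^6 + 756*t^5 + 1134*t^4 + 844*t^3 + 234*t^2 + 45*t + 10)/(343*t^9 + 294*t^8 - 210*t^7 - 307*t^6 - 24*t^5 + 96*t^4 + 37*t^3 - 6*t^2 - 6*t - 1)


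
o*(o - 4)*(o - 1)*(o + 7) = o^4 + 2*o^3 - 31*o^2 + 28*o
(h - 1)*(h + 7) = h^2 + 6*h - 7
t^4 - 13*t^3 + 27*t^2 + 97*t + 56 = (t - 8)*(t - 7)*(t + 1)^2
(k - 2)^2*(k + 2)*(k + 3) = k^4 + k^3 - 10*k^2 - 4*k + 24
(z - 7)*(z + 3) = z^2 - 4*z - 21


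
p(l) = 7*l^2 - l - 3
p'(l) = 14*l - 1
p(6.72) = 306.39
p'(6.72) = 93.08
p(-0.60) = 0.12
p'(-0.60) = -9.40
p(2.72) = 46.07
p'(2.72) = 37.08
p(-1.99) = 26.71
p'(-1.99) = -28.86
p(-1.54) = 15.14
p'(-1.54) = -22.56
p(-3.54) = 88.26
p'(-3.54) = -50.56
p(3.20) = 65.48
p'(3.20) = 43.80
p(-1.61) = 16.75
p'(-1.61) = -23.54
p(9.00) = 555.00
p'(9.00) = 125.00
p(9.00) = 555.00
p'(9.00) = 125.00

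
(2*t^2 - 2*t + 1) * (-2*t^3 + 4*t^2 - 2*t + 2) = -4*t^5 + 12*t^4 - 14*t^3 + 12*t^2 - 6*t + 2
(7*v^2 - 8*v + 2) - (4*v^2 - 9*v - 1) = 3*v^2 + v + 3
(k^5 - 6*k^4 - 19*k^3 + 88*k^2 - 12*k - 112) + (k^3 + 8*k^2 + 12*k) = k^5 - 6*k^4 - 18*k^3 + 96*k^2 - 112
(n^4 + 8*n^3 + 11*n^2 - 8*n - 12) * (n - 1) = n^5 + 7*n^4 + 3*n^3 - 19*n^2 - 4*n + 12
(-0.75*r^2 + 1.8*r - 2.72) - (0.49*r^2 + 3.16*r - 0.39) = -1.24*r^2 - 1.36*r - 2.33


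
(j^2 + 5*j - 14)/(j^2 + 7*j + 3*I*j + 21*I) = (j - 2)/(j + 3*I)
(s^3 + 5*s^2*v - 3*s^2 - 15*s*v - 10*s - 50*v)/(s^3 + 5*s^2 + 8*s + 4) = (s^2 + 5*s*v - 5*s - 25*v)/(s^2 + 3*s + 2)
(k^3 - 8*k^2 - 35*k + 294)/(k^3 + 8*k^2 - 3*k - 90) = (k^2 - 14*k + 49)/(k^2 + 2*k - 15)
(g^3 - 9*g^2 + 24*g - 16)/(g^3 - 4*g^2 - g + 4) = (g - 4)/(g + 1)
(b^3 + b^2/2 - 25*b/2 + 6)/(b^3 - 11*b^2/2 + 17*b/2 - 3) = (b + 4)/(b - 2)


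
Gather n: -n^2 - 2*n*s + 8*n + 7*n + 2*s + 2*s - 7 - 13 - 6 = -n^2 + n*(15 - 2*s) + 4*s - 26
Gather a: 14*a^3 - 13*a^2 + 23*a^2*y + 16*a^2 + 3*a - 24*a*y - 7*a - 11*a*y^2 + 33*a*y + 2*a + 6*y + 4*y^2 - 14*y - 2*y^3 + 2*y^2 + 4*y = 14*a^3 + a^2*(23*y + 3) + a*(-11*y^2 + 9*y - 2) - 2*y^3 + 6*y^2 - 4*y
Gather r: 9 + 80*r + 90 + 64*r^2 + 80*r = 64*r^2 + 160*r + 99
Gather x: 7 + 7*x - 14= 7*x - 7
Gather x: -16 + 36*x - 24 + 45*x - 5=81*x - 45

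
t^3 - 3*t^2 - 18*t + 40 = (t - 5)*(t - 2)*(t + 4)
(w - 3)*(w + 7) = w^2 + 4*w - 21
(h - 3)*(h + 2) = h^2 - h - 6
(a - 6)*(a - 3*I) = a^2 - 6*a - 3*I*a + 18*I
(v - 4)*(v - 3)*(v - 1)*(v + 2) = v^4 - 6*v^3 + 3*v^2 + 26*v - 24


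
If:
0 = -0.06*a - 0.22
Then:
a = -3.67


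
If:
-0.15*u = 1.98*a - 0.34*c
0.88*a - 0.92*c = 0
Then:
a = -0.0906463478717814*u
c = -0.0867052023121387*u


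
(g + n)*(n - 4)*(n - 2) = g*n^2 - 6*g*n + 8*g + n^3 - 6*n^2 + 8*n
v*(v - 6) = v^2 - 6*v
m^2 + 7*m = m*(m + 7)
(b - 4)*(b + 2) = b^2 - 2*b - 8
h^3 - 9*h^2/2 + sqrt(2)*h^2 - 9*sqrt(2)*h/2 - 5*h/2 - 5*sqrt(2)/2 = (h - 5)*(h + 1/2)*(h + sqrt(2))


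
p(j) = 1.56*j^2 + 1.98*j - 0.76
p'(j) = 3.12*j + 1.98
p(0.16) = -0.40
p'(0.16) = 2.48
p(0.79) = 1.78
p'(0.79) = 4.44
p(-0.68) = -1.39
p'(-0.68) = -0.14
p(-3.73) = 13.56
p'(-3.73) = -9.66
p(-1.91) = 1.15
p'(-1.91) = -3.98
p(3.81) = 29.43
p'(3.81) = 13.87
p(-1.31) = -0.68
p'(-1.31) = -2.11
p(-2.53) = 4.22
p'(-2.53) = -5.91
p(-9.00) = 107.78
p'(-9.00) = -26.10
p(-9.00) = 107.78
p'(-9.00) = -26.10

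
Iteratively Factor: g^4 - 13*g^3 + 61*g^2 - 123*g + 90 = (g - 5)*(g^3 - 8*g^2 + 21*g - 18) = (g - 5)*(g - 3)*(g^2 - 5*g + 6) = (g - 5)*(g - 3)^2*(g - 2)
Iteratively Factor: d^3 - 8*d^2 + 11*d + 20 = (d + 1)*(d^2 - 9*d + 20) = (d - 5)*(d + 1)*(d - 4)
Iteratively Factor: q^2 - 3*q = (q)*(q - 3)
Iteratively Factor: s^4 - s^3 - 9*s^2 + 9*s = (s)*(s^3 - s^2 - 9*s + 9) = s*(s - 3)*(s^2 + 2*s - 3) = s*(s - 3)*(s - 1)*(s + 3)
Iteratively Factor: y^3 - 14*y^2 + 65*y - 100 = (y - 4)*(y^2 - 10*y + 25) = (y - 5)*(y - 4)*(y - 5)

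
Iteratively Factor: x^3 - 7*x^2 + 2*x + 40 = (x - 4)*(x^2 - 3*x - 10) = (x - 5)*(x - 4)*(x + 2)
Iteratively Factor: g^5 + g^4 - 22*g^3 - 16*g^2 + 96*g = (g + 4)*(g^4 - 3*g^3 - 10*g^2 + 24*g) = (g - 2)*(g + 4)*(g^3 - g^2 - 12*g) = g*(g - 2)*(g + 4)*(g^2 - g - 12) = g*(g - 4)*(g - 2)*(g + 4)*(g + 3)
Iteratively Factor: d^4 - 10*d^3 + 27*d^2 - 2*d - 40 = (d - 2)*(d^3 - 8*d^2 + 11*d + 20) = (d - 2)*(d + 1)*(d^2 - 9*d + 20) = (d - 5)*(d - 2)*(d + 1)*(d - 4)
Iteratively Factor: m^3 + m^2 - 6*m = (m - 2)*(m^2 + 3*m) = (m - 2)*(m + 3)*(m)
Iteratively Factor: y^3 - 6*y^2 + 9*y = (y - 3)*(y^2 - 3*y) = y*(y - 3)*(y - 3)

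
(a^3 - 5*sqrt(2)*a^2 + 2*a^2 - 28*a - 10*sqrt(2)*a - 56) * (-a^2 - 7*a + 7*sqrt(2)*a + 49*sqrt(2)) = -a^5 - 9*a^4 + 12*sqrt(2)*a^4 - 56*a^3 + 108*sqrt(2)*a^3 - 378*a^2 - 28*sqrt(2)*a^2 - 1764*sqrt(2)*a - 588*a - 2744*sqrt(2)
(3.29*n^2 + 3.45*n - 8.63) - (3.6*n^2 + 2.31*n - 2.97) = -0.31*n^2 + 1.14*n - 5.66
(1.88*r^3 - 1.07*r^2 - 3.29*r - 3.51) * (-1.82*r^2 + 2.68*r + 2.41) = -3.4216*r^5 + 6.9858*r^4 + 7.651*r^3 - 5.0077*r^2 - 17.3357*r - 8.4591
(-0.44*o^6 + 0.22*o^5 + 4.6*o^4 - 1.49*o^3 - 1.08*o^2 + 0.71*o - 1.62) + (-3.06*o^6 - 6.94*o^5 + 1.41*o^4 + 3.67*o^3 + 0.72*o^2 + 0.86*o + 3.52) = -3.5*o^6 - 6.72*o^5 + 6.01*o^4 + 2.18*o^3 - 0.36*o^2 + 1.57*o + 1.9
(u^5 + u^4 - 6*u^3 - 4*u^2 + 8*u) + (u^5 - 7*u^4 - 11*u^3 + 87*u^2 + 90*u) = 2*u^5 - 6*u^4 - 17*u^3 + 83*u^2 + 98*u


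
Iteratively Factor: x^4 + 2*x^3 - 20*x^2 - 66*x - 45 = (x + 1)*(x^3 + x^2 - 21*x - 45) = (x - 5)*(x + 1)*(x^2 + 6*x + 9) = (x - 5)*(x + 1)*(x + 3)*(x + 3)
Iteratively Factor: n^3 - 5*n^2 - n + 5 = (n + 1)*(n^2 - 6*n + 5) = (n - 1)*(n + 1)*(n - 5)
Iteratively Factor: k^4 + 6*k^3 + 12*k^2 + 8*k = (k + 2)*(k^3 + 4*k^2 + 4*k) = (k + 2)^2*(k^2 + 2*k) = k*(k + 2)^2*(k + 2)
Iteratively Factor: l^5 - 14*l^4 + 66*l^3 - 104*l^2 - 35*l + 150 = (l - 2)*(l^4 - 12*l^3 + 42*l^2 - 20*l - 75) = (l - 5)*(l - 2)*(l^3 - 7*l^2 + 7*l + 15) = (l - 5)*(l - 2)*(l + 1)*(l^2 - 8*l + 15) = (l - 5)*(l - 3)*(l - 2)*(l + 1)*(l - 5)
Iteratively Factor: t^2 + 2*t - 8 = (t - 2)*(t + 4)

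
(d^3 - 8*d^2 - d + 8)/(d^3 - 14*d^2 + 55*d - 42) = (d^2 - 7*d - 8)/(d^2 - 13*d + 42)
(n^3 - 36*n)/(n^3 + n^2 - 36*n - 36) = n/(n + 1)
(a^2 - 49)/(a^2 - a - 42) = (a + 7)/(a + 6)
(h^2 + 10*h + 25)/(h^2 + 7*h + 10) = (h + 5)/(h + 2)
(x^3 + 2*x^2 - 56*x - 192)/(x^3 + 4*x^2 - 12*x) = (x^2 - 4*x - 32)/(x*(x - 2))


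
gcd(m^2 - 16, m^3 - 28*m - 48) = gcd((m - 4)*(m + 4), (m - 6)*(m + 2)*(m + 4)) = m + 4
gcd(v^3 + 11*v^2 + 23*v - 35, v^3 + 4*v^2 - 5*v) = v^2 + 4*v - 5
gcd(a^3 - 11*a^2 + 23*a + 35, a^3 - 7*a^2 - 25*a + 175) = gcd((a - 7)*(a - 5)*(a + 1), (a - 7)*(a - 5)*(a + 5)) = a^2 - 12*a + 35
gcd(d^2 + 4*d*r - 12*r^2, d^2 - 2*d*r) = -d + 2*r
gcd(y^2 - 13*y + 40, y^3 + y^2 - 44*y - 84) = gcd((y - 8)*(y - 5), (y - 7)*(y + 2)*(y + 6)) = 1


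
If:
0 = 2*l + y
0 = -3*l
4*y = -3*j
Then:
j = 0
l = 0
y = 0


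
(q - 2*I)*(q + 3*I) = q^2 + I*q + 6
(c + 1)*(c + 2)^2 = c^3 + 5*c^2 + 8*c + 4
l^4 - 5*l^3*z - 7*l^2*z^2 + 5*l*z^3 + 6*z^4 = (l - 6*z)*(l - z)*(l + z)^2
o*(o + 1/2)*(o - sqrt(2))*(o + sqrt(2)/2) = o^4 - sqrt(2)*o^3/2 + o^3/2 - o^2 - sqrt(2)*o^2/4 - o/2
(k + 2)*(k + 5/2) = k^2 + 9*k/2 + 5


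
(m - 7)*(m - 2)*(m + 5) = m^3 - 4*m^2 - 31*m + 70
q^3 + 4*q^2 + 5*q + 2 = (q + 1)^2*(q + 2)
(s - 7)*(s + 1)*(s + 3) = s^3 - 3*s^2 - 25*s - 21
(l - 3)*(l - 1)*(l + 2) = l^3 - 2*l^2 - 5*l + 6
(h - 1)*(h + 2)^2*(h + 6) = h^4 + 9*h^3 + 18*h^2 - 4*h - 24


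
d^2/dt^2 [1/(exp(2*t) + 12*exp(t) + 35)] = 4*(-(exp(t) + 3)*(exp(2*t) + 12*exp(t) + 35) + 2*(exp(t) + 6)^2*exp(t))*exp(t)/(exp(2*t) + 12*exp(t) + 35)^3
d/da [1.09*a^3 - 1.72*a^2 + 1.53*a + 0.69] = 3.27*a^2 - 3.44*a + 1.53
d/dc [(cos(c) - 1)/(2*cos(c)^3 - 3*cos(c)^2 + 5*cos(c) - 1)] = 4*(9*sin(c)^2 + 9*cos(c) + cos(3*c) - 13)*sin(c)/(6*sin(c)^2 + 13*cos(c) + cos(3*c) - 8)^2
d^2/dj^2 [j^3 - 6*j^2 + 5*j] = 6*j - 12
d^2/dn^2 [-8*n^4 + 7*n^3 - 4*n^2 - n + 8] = -96*n^2 + 42*n - 8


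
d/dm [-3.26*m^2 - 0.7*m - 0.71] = -6.52*m - 0.7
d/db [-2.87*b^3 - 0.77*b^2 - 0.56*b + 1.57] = -8.61*b^2 - 1.54*b - 0.56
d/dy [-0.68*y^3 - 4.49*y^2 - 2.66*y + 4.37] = -2.04*y^2 - 8.98*y - 2.66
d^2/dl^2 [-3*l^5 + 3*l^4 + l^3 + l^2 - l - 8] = -60*l^3 + 36*l^2 + 6*l + 2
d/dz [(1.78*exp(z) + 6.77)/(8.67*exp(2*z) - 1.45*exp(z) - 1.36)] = (-15.4326*exp(2*z) - 117.3918*exp(z) + 7.3957)*exp(z)/(75.1689*exp(4*z) - 25.143*exp(3*z) - 21.4799*exp(2*z) + 3.944*exp(z) + 1.8496)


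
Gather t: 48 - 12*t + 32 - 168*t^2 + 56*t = -168*t^2 + 44*t + 80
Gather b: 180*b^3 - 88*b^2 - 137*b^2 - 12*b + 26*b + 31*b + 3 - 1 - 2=180*b^3 - 225*b^2 + 45*b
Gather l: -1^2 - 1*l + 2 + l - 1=0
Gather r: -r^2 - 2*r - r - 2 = -r^2 - 3*r - 2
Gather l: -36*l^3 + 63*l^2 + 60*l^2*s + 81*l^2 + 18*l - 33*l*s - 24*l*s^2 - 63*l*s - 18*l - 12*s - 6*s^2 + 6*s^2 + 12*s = -36*l^3 + l^2*(60*s + 144) + l*(-24*s^2 - 96*s)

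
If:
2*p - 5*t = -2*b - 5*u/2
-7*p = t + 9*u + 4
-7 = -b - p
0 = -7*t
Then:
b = 13/35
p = 232/35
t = 0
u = -28/5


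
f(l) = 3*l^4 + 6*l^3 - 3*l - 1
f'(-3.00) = -165.00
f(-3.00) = 89.00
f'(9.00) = 10203.00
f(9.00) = 24029.00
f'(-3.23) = -219.59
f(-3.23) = 133.04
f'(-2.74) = -114.71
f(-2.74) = 52.89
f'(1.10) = 34.75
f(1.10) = 8.08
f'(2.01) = 167.17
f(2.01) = 90.66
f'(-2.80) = -125.30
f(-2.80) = 60.08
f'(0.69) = 9.51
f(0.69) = -0.42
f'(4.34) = 1317.00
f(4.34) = 1540.80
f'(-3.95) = -461.71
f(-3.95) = 371.38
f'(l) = 12*l^3 + 18*l^2 - 3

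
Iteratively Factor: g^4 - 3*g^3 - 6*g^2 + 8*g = (g + 2)*(g^3 - 5*g^2 + 4*g) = (g - 1)*(g + 2)*(g^2 - 4*g) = g*(g - 1)*(g + 2)*(g - 4)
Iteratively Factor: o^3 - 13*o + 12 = (o + 4)*(o^2 - 4*o + 3) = (o - 3)*(o + 4)*(o - 1)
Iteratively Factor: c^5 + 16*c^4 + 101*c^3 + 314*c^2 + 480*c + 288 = (c + 4)*(c^4 + 12*c^3 + 53*c^2 + 102*c + 72) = (c + 3)*(c + 4)*(c^3 + 9*c^2 + 26*c + 24) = (c + 3)^2*(c + 4)*(c^2 + 6*c + 8) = (c + 3)^2*(c + 4)^2*(c + 2)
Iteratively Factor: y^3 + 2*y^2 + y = (y)*(y^2 + 2*y + 1) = y*(y + 1)*(y + 1)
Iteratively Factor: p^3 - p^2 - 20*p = (p)*(p^2 - p - 20) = p*(p + 4)*(p - 5)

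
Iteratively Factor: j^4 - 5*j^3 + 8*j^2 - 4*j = (j)*(j^3 - 5*j^2 + 8*j - 4) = j*(j - 2)*(j^2 - 3*j + 2) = j*(j - 2)*(j - 1)*(j - 2)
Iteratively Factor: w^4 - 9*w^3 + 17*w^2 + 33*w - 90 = (w - 5)*(w^3 - 4*w^2 - 3*w + 18) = (w - 5)*(w - 3)*(w^2 - w - 6) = (w - 5)*(w - 3)*(w + 2)*(w - 3)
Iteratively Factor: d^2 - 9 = (d - 3)*(d + 3)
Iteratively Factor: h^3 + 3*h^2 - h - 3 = (h + 3)*(h^2 - 1) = (h - 1)*(h + 3)*(h + 1)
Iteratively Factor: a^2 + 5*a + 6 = (a + 2)*(a + 3)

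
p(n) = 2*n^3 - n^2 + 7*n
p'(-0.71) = 11.44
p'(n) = 6*n^2 - 2*n + 7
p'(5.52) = 178.78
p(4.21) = 160.98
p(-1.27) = -14.60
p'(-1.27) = 19.22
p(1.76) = 20.13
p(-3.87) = -157.99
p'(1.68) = 20.57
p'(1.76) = 22.07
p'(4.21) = 104.92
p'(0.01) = 6.98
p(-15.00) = -7080.00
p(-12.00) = -3684.00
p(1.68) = 18.42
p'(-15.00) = 1387.00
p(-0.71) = -6.19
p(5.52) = 344.56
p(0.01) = 0.07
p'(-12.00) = 895.00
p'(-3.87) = 104.60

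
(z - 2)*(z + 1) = z^2 - z - 2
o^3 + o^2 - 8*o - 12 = (o - 3)*(o + 2)^2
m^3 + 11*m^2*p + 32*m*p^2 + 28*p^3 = (m + 2*p)^2*(m + 7*p)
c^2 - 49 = (c - 7)*(c + 7)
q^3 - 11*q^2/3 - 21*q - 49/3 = (q - 7)*(q + 1)*(q + 7/3)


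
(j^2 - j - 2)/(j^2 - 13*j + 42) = (j^2 - j - 2)/(j^2 - 13*j + 42)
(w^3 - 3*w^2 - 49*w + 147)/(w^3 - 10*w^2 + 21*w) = (w + 7)/w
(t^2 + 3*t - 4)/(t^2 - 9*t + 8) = (t + 4)/(t - 8)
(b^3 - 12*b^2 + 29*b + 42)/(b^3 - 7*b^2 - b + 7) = (b - 6)/(b - 1)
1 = 1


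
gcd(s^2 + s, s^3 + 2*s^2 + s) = s^2 + s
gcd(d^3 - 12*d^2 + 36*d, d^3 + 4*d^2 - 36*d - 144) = d - 6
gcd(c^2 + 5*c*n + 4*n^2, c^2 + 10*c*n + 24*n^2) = c + 4*n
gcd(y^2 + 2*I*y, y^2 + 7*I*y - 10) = y + 2*I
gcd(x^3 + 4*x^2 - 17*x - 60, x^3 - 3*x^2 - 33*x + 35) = x + 5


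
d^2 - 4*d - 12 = (d - 6)*(d + 2)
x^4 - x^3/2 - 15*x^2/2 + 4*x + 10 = (x - 2)^2*(x + 1)*(x + 5/2)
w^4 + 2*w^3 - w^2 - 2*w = w*(w - 1)*(w + 1)*(w + 2)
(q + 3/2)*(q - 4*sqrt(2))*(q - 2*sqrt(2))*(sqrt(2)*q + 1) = sqrt(2)*q^4 - 11*q^3 + 3*sqrt(2)*q^3/2 - 33*q^2/2 + 10*sqrt(2)*q^2 + 16*q + 15*sqrt(2)*q + 24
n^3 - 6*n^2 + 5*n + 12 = (n - 4)*(n - 3)*(n + 1)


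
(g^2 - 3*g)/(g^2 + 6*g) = (g - 3)/(g + 6)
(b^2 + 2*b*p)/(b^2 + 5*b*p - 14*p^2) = b*(b + 2*p)/(b^2 + 5*b*p - 14*p^2)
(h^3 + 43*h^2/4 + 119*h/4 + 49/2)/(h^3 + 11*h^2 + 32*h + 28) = (h + 7/4)/(h + 2)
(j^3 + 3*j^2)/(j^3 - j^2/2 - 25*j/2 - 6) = 2*j^2/(2*j^2 - 7*j - 4)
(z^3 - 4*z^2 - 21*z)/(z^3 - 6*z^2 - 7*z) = (z + 3)/(z + 1)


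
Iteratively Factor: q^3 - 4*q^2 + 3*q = (q - 3)*(q^2 - q) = q*(q - 3)*(q - 1)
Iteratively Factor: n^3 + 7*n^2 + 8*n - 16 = (n - 1)*(n^2 + 8*n + 16) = (n - 1)*(n + 4)*(n + 4)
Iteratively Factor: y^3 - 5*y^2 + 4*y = (y - 4)*(y^2 - y) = y*(y - 4)*(y - 1)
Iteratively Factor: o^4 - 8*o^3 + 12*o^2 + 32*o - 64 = (o - 2)*(o^3 - 6*o^2 + 32) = (o - 4)*(o - 2)*(o^2 - 2*o - 8) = (o - 4)*(o - 2)*(o + 2)*(o - 4)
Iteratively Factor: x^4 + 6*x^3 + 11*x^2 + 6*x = (x)*(x^3 + 6*x^2 + 11*x + 6) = x*(x + 3)*(x^2 + 3*x + 2) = x*(x + 2)*(x + 3)*(x + 1)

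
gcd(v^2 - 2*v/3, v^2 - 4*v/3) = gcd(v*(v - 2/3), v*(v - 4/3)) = v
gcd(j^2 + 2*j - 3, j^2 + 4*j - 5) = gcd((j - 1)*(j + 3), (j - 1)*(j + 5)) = j - 1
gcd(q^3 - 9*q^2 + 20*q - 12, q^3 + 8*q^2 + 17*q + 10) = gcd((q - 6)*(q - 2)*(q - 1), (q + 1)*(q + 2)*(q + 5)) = 1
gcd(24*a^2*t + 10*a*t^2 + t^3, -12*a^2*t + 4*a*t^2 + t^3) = 6*a*t + t^2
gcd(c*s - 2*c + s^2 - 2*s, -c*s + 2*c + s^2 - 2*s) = s - 2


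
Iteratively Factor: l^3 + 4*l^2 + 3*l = (l + 1)*(l^2 + 3*l) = l*(l + 1)*(l + 3)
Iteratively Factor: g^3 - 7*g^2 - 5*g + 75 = (g - 5)*(g^2 - 2*g - 15) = (g - 5)*(g + 3)*(g - 5)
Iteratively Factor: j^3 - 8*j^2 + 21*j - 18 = (j - 3)*(j^2 - 5*j + 6) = (j - 3)^2*(j - 2)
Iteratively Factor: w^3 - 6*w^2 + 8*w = (w - 4)*(w^2 - 2*w) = (w - 4)*(w - 2)*(w)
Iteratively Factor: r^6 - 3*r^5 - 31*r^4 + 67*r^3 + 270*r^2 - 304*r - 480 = (r + 3)*(r^5 - 6*r^4 - 13*r^3 + 106*r^2 - 48*r - 160) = (r - 5)*(r + 3)*(r^4 - r^3 - 18*r^2 + 16*r + 32) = (r - 5)*(r - 4)*(r + 3)*(r^3 + 3*r^2 - 6*r - 8) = (r - 5)*(r - 4)*(r + 3)*(r + 4)*(r^2 - r - 2) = (r - 5)*(r - 4)*(r + 1)*(r + 3)*(r + 4)*(r - 2)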